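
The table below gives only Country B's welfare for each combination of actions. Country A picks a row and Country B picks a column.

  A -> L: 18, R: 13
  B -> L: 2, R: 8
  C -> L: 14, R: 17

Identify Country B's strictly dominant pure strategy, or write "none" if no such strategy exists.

none

L fails to dominate R at B (2<8).
R fails to dominate L at A (13<18).
No single strategy dominates all the others.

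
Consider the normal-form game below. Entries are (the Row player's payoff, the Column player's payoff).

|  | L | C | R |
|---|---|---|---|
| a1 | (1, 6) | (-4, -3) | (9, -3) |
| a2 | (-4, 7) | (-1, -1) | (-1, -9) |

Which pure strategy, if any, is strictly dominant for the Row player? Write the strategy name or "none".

a1 fails to dominate a2 at C (-4<-1).
a2 fails to dominate a1 at L (-4<1).
No single strategy dominates all the others.

none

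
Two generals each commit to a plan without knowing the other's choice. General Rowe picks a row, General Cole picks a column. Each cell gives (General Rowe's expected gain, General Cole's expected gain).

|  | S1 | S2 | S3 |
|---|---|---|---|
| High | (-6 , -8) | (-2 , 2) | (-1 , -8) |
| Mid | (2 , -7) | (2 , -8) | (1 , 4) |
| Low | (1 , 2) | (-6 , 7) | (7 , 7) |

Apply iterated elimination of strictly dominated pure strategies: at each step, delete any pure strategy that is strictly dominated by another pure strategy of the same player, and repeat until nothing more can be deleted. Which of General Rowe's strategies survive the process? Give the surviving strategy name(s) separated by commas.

Mid, Low

For General Rowe, Mid strictly dominates High on the remaining columns (S1: 2>-6, S2: 2>-2, S3: 1>-1); eliminate High.
General Cole's strategy S1 is strictly dominated by S3 (Mid: 4>-7, Low: 7>2) and is removed.
Among the remaining strategies, none is strictly dominated by another pure strategy of the same player, so the elimination stops.
Surviving strategies — General Rowe: {Mid, Low}; General Cole: {S2, S3}.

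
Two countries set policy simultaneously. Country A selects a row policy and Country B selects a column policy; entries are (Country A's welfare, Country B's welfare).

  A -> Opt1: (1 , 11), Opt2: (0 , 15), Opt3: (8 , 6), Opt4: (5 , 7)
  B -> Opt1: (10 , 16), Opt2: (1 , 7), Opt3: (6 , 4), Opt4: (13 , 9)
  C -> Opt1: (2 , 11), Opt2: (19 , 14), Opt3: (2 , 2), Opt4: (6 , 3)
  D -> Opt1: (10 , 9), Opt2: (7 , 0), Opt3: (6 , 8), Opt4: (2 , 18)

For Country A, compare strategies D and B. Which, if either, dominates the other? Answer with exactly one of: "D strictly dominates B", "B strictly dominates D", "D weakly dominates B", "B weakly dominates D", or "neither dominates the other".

neither dominates the other

D's payoffs vs B's, by Country B's action — Opt1: 10=10, Opt2: 7>1, Opt3: 6=6, Opt4: 2<13.
D does better at Opt2 but worse at Opt4; neither strategy dominates the other.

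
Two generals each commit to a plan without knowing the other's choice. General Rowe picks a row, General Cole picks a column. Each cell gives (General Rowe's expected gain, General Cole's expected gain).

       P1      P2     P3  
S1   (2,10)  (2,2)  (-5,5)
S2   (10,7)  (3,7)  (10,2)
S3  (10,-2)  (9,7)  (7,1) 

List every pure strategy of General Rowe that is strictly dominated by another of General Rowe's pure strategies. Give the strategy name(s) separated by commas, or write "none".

S1

S1: dominated, since S2 does at least as well everywhere (P1: 10>2, P2: 3>2, P3: 10>-5).
Nothing dominates S2: S1 at P1 (10>2); S3 at P1 (10=10).
Nothing dominates S3: S1 at P1 (10>2); S2 at P1 (10=10).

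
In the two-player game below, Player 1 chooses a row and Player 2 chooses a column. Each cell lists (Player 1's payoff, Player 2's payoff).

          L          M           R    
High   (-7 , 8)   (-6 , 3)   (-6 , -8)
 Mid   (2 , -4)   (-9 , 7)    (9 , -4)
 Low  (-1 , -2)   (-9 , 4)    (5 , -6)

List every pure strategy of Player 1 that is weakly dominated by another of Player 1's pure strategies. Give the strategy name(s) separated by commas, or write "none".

Low

Nothing dominates High: Mid at M (-6>-9); Low at M (-6>-9).
Mid is not dominated — it holds its own against High at L (2>-7); Low at L (2>-1).
Low: dominated, since Mid does at least as well everywhere (L: 2>-1, M: -9=-9, R: 9>5).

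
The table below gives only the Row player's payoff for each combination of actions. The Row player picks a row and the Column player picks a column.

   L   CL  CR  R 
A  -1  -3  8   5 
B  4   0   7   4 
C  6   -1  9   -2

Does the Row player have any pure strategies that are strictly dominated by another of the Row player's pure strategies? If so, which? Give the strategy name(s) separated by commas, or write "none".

A is not dominated — it holds its own against B at CR (8>7); C at R (5>-2).
B: no other strategy beats it everywhere (A at L (4>-1); C at CL (0>-1)).
C: no other strategy beats it everywhere (A at L (6>-1); B at L (6>4)).

none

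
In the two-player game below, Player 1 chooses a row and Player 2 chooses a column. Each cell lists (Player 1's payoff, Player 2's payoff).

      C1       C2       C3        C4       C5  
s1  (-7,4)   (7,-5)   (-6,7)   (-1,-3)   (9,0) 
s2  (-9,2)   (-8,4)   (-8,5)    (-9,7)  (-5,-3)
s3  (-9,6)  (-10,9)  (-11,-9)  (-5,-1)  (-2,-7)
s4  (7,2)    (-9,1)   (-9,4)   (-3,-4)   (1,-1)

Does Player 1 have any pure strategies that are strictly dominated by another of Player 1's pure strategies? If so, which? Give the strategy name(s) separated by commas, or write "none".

Nothing dominates s1: s2 at C1 (-7>-9); s3 at C1 (-7>-9); s4 at C2 (7>-9).
s2 is strictly dominated by s1 (C1: -7>-9, C2: 7>-8, C3: -6>-8, C4: -1>-9, C5: 9>-5).
s3 is strictly dominated by s1 (C1: -7>-9, C2: 7>-10, C3: -6>-11, C4: -1>-5, C5: 9>-2).
s4: no other strategy beats it everywhere (s1 at C1 (7>-7); s2 at C1 (7>-9); s3 at C1 (7>-9)).

s2, s3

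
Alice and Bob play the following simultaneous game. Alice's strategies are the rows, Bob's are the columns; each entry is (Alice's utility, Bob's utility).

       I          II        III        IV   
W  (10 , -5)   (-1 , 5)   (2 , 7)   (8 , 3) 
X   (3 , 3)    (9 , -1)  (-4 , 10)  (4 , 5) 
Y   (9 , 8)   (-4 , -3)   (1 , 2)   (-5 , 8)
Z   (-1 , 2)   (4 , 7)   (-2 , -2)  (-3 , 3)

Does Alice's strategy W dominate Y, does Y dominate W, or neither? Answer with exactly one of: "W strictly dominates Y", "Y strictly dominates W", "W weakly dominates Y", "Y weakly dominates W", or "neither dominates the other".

W's payoffs vs Y's, by Bob's action — I: 10>9, II: -1>-4, III: 2>1, IV: 8>-5.
W gives a strictly higher payoff against each choice by Bob, so W strictly dominates Y.

W strictly dominates Y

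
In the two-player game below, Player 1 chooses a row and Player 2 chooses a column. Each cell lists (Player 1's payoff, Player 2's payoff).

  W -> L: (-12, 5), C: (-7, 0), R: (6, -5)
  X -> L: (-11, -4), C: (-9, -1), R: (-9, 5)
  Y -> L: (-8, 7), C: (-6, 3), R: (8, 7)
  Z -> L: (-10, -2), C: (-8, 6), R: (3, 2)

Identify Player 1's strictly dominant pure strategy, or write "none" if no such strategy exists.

Y

Y vs W: L: -8>-12, C: -6>-7, R: 8>6.
Y vs X: L: -8>-11, C: -6>-9, R: 8>-9.
Y vs Z: L: -8>-10, C: -6>-8, R: 8>3.
Y strictly beats every other strategy against every opponent action, so it is strictly dominant.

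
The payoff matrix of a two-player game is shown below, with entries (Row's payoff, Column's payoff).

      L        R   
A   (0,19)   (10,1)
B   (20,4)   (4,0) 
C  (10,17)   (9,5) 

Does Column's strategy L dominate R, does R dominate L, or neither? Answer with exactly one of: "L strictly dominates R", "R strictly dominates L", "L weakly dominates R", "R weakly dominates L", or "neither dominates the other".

L strictly dominates R

L's payoffs vs R's, by Row's action — A: 19>1, B: 4>0, C: 17>5.
L gives a strictly higher payoff against each opponent action, so L strictly dominates R.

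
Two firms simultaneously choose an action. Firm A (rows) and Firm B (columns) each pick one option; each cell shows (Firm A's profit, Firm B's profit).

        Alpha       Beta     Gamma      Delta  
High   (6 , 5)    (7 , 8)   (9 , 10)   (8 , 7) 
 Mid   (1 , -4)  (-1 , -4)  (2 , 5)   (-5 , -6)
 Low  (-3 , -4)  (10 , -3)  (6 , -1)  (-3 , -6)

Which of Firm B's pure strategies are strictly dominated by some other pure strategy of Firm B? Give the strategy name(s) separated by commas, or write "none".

Alpha, Beta, Delta

Alpha is strictly dominated by Gamma (High: 10>5, Mid: 5>-4, Low: -1>-4).
Gamma strictly dominates Beta — High: 10>8, Mid: 5>-4, Low: -1>-3.
Gamma is not dominated — it holds its own against Alpha at High (10>5); Beta at High (10>8); Delta at High (10>7).
Delta: dominated, since Beta does at least as well everywhere (High: 8>7, Mid: -4>-6, Low: -3>-6).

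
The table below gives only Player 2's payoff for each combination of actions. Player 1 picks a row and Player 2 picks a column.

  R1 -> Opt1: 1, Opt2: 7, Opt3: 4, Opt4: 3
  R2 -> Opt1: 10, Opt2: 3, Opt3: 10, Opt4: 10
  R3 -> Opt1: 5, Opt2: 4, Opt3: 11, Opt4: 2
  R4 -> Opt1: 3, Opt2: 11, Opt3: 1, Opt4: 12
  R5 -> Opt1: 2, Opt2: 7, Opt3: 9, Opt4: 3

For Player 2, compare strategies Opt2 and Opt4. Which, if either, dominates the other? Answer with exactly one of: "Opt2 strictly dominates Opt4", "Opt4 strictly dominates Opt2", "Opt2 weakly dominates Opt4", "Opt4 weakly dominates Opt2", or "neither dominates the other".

neither dominates the other

Opt2's payoffs vs Opt4's, by Player 1's action — R1: 7>3, R2: 3<10, R3: 4>2, R4: 11<12, R5: 7>3.
Opt2 does better at R1, R3, R5 but worse at R2, R4; neither strategy dominates the other.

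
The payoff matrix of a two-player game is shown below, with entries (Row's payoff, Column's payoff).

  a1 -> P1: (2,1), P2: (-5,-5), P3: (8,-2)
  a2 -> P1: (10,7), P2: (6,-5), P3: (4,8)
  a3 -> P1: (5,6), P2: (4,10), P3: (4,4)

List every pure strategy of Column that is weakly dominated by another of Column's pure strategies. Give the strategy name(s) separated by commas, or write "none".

P1: no other strategy beats it everywhere (P2 at a1 (1>-5); P3 at a1 (1>-2)).
P2 is not dominated — it holds its own against P1 at a3 (10>6); P3 at a3 (10>4).
P3: no other strategy beats it everywhere (P1 at a2 (8>7); P2 at a1 (-2>-5)).

none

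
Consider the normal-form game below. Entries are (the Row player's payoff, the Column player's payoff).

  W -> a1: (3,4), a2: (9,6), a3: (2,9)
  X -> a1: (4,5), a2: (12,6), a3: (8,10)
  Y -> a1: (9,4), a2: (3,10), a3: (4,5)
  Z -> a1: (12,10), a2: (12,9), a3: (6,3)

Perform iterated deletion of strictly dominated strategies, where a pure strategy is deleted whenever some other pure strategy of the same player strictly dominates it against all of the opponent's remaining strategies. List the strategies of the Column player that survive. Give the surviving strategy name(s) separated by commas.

a1, a2, a3

Row W is eliminated: X beats it against every remaining column (a1: 4>3, a2: 12>9, a3: 8>2).
For the Row player, Z strictly dominates Y on the remaining columns (a1: 12>9, a2: 12>3, a3: 6>4); eliminate Y.
Among the remaining strategies, none is strictly dominated by another pure strategy of the same player, so the elimination stops.
Surviving strategies — the Row player: {X, Z}; the Column player: {a1, a2, a3}.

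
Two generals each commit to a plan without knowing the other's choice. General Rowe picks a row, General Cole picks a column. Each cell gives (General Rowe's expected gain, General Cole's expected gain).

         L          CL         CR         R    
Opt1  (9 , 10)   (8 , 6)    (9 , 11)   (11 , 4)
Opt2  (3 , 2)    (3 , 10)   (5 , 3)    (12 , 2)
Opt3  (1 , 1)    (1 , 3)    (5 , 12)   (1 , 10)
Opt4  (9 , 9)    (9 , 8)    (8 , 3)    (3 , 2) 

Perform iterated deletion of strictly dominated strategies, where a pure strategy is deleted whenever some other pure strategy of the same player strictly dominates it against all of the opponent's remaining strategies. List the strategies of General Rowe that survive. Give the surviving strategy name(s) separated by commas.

Opt1, Opt4

For General Rowe, Opt1 strictly dominates Opt3 on the remaining columns (L: 9>1, CL: 8>1, CR: 9>5, R: 11>1); eliminate Opt3.
Column R is eliminated: CL beats it against every remaining row (Opt1: 6>4, Opt2: 10>2, Opt4: 8>2).
Row Opt2 is eliminated: Opt1 beats it against every remaining column (L: 9>3, CL: 8>3, CR: 9>5).
For General Cole, L strictly dominates CL on the remaining rows (Opt1: 10>6, Opt4: 9>8); eliminate CL.
Among the remaining strategies, none is strictly dominated by another pure strategy of the same player, so the elimination stops.
Surviving strategies — General Rowe: {Opt1, Opt4}; General Cole: {L, CR}.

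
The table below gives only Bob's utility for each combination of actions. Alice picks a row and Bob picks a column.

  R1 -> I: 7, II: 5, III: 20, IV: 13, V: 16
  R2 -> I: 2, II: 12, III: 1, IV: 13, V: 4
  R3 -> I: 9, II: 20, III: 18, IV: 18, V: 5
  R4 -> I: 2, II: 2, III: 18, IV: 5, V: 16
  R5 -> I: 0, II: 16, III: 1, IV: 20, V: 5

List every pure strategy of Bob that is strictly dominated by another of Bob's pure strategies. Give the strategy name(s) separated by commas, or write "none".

IV strictly dominates I — R1: 13>7, R2: 13>2, R3: 18>9, R4: 5>2, R5: 20>0.
II is not dominated — it holds its own against I at R2 (12>2); III at R2 (12>1); IV at R3 (20>18); V at R2 (12>4).
Nothing dominates III: I at R1 (20>7); II at R1 (20>5); IV at R1 (20>13); V at R1 (20>16).
IV: no other strategy beats it everywhere (I at R1 (13>7); II at R1 (13>5); III at R2 (13>1); V at R2 (13>4)).
Nothing dominates V: I at R1 (16>7); II at R1 (16>5); III at R2 (4>1); IV at R1 (16>13).

I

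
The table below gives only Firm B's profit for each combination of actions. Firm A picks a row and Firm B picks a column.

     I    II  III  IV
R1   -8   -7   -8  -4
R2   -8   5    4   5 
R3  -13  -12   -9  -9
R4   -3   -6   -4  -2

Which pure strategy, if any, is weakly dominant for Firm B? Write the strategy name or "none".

IV vs I: R1: -4>-8, R2: 5>-8, R3: -9>-13, R4: -2>-3.
IV vs II: R1: -4>-7, R2: 5=5, R3: -9>-12, R4: -2>-6.
IV vs III: R1: -4>-8, R2: 5>4, R3: -9=-9, R4: -2>-4.
IV is at least as good as every other strategy against every opponent action, so it is weakly dominant.

IV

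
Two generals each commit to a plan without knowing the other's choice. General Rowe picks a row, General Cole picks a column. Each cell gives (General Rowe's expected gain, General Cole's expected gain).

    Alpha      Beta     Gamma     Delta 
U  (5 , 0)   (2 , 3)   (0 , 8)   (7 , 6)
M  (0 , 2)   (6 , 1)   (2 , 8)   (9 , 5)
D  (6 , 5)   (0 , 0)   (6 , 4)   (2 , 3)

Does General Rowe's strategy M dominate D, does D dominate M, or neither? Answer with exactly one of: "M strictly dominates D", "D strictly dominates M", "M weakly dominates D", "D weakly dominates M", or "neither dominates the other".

Compare M to D across each opponent action: Alpha: 0<6, Beta: 6>0, Gamma: 2<6, Delta: 9>2.
M does better at Beta, Delta but worse at Alpha, Gamma; neither strategy dominates the other.

neither dominates the other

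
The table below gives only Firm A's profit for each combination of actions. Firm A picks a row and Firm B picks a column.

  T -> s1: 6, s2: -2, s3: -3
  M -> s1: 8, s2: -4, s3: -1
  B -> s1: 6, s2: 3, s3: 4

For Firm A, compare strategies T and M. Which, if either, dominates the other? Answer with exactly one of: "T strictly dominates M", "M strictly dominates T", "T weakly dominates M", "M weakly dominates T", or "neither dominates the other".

neither dominates the other

T's payoffs vs M's, by Firm B's action — s1: 6<8, s2: -2>-4, s3: -3<-1.
T does better at s2 but worse at s1, s3; neither strategy dominates the other.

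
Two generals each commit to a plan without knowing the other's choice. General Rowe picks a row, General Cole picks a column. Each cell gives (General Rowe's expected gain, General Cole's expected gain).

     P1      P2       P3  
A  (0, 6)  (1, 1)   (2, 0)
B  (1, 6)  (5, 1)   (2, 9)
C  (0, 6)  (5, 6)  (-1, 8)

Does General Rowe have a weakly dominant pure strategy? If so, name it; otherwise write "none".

B

B vs A: P1: 1>0, P2: 5>1, P3: 2=2.
B vs C: P1: 1>0, P2: 5=5, P3: 2>-1.
B is at least as good as every other strategy against every opponent action, so it is weakly dominant.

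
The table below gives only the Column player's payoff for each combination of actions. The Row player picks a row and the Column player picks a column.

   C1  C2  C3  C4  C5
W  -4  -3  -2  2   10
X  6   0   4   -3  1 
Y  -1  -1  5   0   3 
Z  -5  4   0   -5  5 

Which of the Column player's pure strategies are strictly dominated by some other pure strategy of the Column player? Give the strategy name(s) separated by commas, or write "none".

C1: no other strategy beats it everywhere (C2 at X (6>0); C3 at X (6>4); C4 at X (6>-3); C5 at X (6>1)).
C2 is strictly dominated by C5 (W: 10>-3, X: 1>0, Y: 3>-1, Z: 5>4).
C3 is not dominated — it holds its own against C1 at W (-2>-4); C2 at W (-2>-3); C4 at X (4>-3); C5 at X (4>1).
C4 is strictly dominated by C5 (W: 10>2, X: 1>-3, Y: 3>0, Z: 5>-5).
Nothing dominates C5: C1 at W (10>-4); C2 at W (10>-3); C3 at W (10>-2); C4 at W (10>2).

C2, C4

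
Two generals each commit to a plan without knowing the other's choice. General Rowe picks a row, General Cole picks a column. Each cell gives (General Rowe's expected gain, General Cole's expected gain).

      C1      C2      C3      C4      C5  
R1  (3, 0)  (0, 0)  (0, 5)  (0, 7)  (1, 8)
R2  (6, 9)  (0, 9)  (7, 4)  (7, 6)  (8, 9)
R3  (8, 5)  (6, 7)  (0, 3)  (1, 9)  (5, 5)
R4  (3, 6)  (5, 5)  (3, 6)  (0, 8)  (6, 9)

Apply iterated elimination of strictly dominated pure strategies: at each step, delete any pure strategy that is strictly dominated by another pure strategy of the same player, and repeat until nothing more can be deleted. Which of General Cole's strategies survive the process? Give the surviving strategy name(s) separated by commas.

C1, C2, C4, C5

For General Cole, C4 strictly dominates C3 on the remaining rows (R1: 7>5, R2: 6>4, R3: 9>3, R4: 8>6); eliminate C3.
General Rowe's strategy R1 is strictly dominated by R3 (C1: 8>3, C2: 6>0, C4: 1>0, C5: 5>1) and is removed.
Among the remaining strategies, none is strictly dominated by another pure strategy of the same player, so the elimination stops.
Surviving strategies — General Rowe: {R2, R3, R4}; General Cole: {C1, C2, C4, C5}.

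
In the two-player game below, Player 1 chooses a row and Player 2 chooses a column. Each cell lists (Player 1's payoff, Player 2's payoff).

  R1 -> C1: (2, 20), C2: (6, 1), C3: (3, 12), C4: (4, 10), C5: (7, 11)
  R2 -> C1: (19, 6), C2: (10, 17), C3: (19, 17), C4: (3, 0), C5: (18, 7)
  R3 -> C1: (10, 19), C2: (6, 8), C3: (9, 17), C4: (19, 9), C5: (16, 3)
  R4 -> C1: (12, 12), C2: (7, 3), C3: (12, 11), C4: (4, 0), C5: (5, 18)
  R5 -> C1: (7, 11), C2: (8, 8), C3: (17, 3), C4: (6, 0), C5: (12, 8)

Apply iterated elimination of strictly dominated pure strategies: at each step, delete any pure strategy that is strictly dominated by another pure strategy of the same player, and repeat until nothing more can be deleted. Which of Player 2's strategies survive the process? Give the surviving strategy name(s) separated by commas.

C2, C3

For Player 1, R5 strictly dominates R1 on the remaining columns (C1: 7>2, C2: 8>6, C3: 17>3, C4: 6>4, C5: 12>7); eliminate R1.
For Player 2, C1 strictly dominates C4 on the remaining rows (R2: 6>0, R3: 19>9, R4: 12>0, R5: 11>0); eliminate C4.
For Player 1, R2 strictly dominates R3 on the remaining columns (C1: 19>10, C2: 10>6, C3: 19>9, C5: 18>16); eliminate R3.
For Player 1, R2 strictly dominates R4 on the remaining columns (C1: 19>12, C2: 10>7, C3: 19>12, C5: 18>5); eliminate R4.
For Player 1, R2 strictly dominates R5 on the remaining columns (C1: 19>7, C2: 10>8, C3: 19>17, C5: 18>12); eliminate R5.
Player 2's strategy C1 is strictly dominated by C2 (R2: 17>6) and is removed.
Player 2's strategy C5 is strictly dominated by C2 (R2: 17>7) and is removed.
Among the remaining strategies, none is strictly dominated by another pure strategy of the same player, so the elimination stops.
Surviving strategies — Player 1: {R2}; Player 2: {C2, C3}.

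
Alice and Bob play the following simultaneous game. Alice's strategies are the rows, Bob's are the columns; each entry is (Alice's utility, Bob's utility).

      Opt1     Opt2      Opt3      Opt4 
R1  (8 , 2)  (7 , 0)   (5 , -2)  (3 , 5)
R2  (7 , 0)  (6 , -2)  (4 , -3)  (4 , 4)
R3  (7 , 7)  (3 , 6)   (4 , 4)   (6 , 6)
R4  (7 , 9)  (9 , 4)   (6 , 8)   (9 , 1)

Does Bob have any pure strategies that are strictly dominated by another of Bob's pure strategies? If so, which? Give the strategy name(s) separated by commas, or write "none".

Opt1: no other strategy beats it everywhere (Opt2 at R1 (2>0); Opt3 at R1 (2>-2); Opt4 at R3 (7>6)).
Opt1 strictly dominates Opt2 — R1: 2>0, R2: 0>-2, R3: 7>6, R4: 9>4.
Opt3 is strictly dominated by Opt1 (R1: 2>-2, R2: 0>-3, R3: 7>4, R4: 9>8).
Opt4 is not dominated — it holds its own against Opt1 at R1 (5>2); Opt2 at R1 (5>0); Opt3 at R1 (5>-2).

Opt2, Opt3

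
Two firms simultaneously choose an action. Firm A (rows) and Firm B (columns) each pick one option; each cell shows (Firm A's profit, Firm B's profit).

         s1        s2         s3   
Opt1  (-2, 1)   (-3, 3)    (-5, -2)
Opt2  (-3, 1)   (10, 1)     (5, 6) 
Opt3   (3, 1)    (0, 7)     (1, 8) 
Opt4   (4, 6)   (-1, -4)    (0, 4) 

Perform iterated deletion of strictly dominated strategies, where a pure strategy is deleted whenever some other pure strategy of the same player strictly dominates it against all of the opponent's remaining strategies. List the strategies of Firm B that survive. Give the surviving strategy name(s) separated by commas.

For Firm A, Opt3 strictly dominates Opt1 on the remaining columns (s1: 3>-2, s2: 0>-3, s3: 1>-5); eliminate Opt1.
Column s2 is eliminated: s3 beats it against every remaining row (Opt2: 6>1, Opt3: 8>7, Opt4: 4>-4).
Among the remaining strategies, none is strictly dominated by another pure strategy of the same player, so the elimination stops.
Surviving strategies — Firm A: {Opt2, Opt3, Opt4}; Firm B: {s1, s3}.

s1, s3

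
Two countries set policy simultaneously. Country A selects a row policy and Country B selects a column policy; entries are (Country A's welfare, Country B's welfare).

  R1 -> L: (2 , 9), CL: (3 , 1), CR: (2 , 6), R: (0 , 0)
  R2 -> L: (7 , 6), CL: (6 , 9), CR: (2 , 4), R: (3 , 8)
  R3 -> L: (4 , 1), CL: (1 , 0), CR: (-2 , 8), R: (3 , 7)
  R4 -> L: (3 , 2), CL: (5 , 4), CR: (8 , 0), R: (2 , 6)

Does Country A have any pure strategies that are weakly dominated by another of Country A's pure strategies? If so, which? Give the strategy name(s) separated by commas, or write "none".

R1, R3

R2 weakly dominates R1 — L: 7>2, CL: 6>3, CR: 2=2, R: 3>0.
R2: no other strategy beats it everywhere (R1 at L (7>2); R3 at L (7>4); R4 at L (7>3)).
R3 is weakly dominated by R2 (L: 7>4, CL: 6>1, CR: 2>-2, R: 3=3).
Nothing dominates R4: R1 at L (3>2); R2 at CR (8>2); R3 at CL (5>1).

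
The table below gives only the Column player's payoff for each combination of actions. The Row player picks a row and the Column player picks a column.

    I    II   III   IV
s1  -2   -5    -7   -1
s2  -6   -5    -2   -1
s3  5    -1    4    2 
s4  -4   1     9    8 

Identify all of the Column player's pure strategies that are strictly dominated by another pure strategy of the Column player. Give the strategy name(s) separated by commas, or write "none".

II

I is not dominated — it holds its own against II at s1 (-2>-5); III at s1 (-2>-7); IV at s3 (5>2).
II is strictly dominated by IV (s1: -1>-5, s2: -1>-5, s3: 2>-1, s4: 8>1).
III is not dominated — it holds its own against I at s2 (-2>-6); II at s2 (-2>-5); IV at s3 (4>2).
Nothing dominates IV: I at s1 (-1>-2); II at s1 (-1>-5); III at s1 (-1>-7).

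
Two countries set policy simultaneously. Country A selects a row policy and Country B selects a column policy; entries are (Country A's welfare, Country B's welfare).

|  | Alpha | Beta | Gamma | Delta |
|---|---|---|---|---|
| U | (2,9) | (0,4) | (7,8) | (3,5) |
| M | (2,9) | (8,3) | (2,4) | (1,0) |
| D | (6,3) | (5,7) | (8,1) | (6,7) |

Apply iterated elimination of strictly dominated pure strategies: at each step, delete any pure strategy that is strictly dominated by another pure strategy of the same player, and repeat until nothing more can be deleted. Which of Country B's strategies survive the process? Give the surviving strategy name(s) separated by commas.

Country A's strategy U is strictly dominated by D (Alpha: 6>2, Beta: 5>0, Gamma: 8>7, Delta: 6>3) and is removed.
Column Gamma is eliminated: Alpha beats it against every remaining row (M: 9>4, D: 3>1).
Among the remaining strategies, none is strictly dominated by another pure strategy of the same player, so the elimination stops.
Surviving strategies — Country A: {M, D}; Country B: {Alpha, Beta, Delta}.

Alpha, Beta, Delta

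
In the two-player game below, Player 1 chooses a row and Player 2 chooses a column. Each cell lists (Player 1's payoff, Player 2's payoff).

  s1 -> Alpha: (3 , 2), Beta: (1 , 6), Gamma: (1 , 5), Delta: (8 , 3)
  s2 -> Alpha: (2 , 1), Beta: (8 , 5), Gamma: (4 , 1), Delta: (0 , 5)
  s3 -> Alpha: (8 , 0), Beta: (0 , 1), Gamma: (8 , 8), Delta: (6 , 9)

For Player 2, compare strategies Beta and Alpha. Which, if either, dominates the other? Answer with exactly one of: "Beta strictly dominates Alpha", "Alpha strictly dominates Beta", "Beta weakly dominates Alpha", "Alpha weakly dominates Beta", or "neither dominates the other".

Beta strictly dominates Alpha

Beta's payoffs vs Alpha's, by Player 1's action — s1: 6>2, s2: 5>1, s3: 1>0.
Beta gives a strictly higher payoff against each choice by Player 1, so Beta strictly dominates Alpha.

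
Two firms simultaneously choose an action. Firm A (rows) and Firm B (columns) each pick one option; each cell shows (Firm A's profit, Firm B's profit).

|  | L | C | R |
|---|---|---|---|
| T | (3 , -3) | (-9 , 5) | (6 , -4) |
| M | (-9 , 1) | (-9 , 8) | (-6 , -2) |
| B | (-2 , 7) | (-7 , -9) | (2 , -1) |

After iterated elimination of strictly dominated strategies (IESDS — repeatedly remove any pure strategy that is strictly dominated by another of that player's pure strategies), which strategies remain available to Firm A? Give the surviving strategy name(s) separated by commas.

Row M is eliminated: B beats it against every remaining column (L: -2>-9, C: -7>-9, R: 2>-6).
Column R is eliminated: L beats it against every remaining row (T: -3>-4, B: 7>-1).
Among the remaining strategies, none is strictly dominated by another pure strategy of the same player, so the elimination stops.
Surviving strategies — Firm A: {T, B}; Firm B: {L, C}.

T, B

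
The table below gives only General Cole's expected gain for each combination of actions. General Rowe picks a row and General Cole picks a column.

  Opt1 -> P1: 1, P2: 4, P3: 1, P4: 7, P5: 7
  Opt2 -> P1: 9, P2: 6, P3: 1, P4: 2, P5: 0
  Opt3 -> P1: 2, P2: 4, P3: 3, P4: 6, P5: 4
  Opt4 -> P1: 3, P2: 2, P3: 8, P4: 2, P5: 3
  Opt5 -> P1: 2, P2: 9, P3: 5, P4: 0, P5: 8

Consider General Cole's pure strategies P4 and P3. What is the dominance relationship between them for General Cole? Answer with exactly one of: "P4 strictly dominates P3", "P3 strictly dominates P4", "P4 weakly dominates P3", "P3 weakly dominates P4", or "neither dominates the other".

neither dominates the other

Compare P4 to P3 across each choice by General Rowe: Opt1: 7>1, Opt2: 2>1, Opt3: 6>3, Opt4: 2<8, Opt5: 0<5.
P4 does better at Opt1, Opt2, Opt3 but worse at Opt4, Opt5; neither strategy dominates the other.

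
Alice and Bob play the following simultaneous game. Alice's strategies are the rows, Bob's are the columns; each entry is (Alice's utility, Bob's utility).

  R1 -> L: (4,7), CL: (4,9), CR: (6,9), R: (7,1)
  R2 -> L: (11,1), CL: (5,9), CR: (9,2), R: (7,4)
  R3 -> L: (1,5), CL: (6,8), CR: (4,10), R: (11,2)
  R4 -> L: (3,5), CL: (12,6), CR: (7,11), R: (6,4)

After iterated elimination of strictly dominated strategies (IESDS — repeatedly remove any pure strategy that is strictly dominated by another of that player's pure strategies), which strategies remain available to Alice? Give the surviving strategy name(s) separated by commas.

R2, R4

Column L is eliminated: CL beats it against every remaining row (R1: 9>7, R2: 9>1, R3: 8>5, R4: 6>5).
For Bob, CL strictly dominates R on the remaining rows (R1: 9>1, R2: 9>4, R3: 8>2, R4: 6>4); eliminate R.
Alice's strategy R1 is strictly dominated by R2 (CL: 5>4, CR: 9>6) and is removed.
Alice's strategy R3 is strictly dominated by R4 (CL: 12>6, CR: 7>4) and is removed.
Among the remaining strategies, none is strictly dominated by another pure strategy of the same player, so the elimination stops.
Surviving strategies — Alice: {R2, R4}; Bob: {CL, CR}.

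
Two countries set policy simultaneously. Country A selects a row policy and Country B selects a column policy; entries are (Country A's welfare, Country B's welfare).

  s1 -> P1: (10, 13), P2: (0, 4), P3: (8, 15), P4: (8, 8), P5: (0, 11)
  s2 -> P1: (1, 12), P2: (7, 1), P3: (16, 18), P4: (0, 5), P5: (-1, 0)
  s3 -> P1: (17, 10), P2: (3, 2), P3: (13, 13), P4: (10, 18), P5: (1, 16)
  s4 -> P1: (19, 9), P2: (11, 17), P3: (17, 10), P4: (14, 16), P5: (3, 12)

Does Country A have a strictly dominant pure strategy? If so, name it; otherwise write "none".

s4 vs s1: P1: 19>10, P2: 11>0, P3: 17>8, P4: 14>8, P5: 3>0.
s4 vs s2: P1: 19>1, P2: 11>7, P3: 17>16, P4: 14>0, P5: 3>-1.
s4 vs s3: P1: 19>17, P2: 11>3, P3: 17>13, P4: 14>10, P5: 3>1.
s4 strictly beats every other strategy against every opponent action, so it is strictly dominant.

s4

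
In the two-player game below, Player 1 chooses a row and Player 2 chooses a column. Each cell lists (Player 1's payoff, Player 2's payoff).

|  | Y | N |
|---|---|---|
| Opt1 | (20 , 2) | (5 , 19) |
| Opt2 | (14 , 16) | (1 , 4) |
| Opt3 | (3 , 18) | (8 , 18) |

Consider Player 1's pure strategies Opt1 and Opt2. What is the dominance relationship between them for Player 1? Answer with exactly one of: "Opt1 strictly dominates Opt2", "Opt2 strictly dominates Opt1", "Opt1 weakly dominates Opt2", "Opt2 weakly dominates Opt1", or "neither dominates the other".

Compare Opt1 to Opt2 across every action of Player 2: Y: 20>14, N: 5>1.
Opt1 gives a strictly higher payoff against every action of Player 2, so Opt1 strictly dominates Opt2.

Opt1 strictly dominates Opt2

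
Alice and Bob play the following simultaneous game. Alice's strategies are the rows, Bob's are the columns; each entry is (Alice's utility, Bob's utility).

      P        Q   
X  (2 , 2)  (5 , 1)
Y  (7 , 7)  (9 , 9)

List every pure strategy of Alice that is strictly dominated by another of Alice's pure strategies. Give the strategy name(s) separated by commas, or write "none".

X

X: dominated, since Y does at least as well everywhere (P: 7>2, Q: 9>5).
Nothing dominates Y: X at P (7>2).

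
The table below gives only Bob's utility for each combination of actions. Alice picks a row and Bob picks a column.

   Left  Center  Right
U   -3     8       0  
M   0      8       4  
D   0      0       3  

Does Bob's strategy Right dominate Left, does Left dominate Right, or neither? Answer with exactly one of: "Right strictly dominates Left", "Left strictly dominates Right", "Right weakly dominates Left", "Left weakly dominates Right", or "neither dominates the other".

Right's payoffs vs Left's, by Alice's action — U: 0>-3, M: 4>0, D: 3>0.
Right gives a strictly higher payoff against each opponent action, so Right strictly dominates Left.

Right strictly dominates Left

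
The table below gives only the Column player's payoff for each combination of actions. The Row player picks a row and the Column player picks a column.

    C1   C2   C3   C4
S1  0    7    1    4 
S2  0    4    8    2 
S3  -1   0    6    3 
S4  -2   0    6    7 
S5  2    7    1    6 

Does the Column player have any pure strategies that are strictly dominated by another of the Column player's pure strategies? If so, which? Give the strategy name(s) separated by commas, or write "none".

C1

C1 is strictly dominated by C2 (S1: 7>0, S2: 4>0, S3: 0>-1, S4: 0>-2, S5: 7>2).
Nothing dominates C2: C1 at S1 (7>0); C3 at S1 (7>1); C4 at S1 (7>4).
C3 is not dominated — it holds its own against C1 at S1 (1>0); C2 at S2 (8>4); C4 at S2 (8>2).
C4: no other strategy beats it everywhere (C1 at S1 (4>0); C2 at S3 (3>0); C3 at S1 (4>1)).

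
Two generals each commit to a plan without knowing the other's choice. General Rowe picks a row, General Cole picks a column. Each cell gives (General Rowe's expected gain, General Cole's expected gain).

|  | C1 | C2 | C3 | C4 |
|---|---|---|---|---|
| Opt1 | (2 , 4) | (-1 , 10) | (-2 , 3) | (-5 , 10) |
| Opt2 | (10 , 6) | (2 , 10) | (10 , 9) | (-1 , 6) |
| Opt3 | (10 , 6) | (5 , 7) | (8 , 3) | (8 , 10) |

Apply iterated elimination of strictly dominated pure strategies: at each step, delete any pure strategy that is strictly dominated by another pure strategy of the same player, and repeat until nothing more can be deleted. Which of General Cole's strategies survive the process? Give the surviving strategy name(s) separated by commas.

For General Rowe, Opt2 strictly dominates Opt1 on the remaining columns (C1: 10>2, C2: 2>-1, C3: 10>-2, C4: -1>-5); eliminate Opt1.
For General Cole, C2 strictly dominates C1 on the remaining rows (Opt2: 10>6, Opt3: 7>6); eliminate C1.
Column C3 is eliminated: C2 beats it against every remaining row (Opt2: 10>9, Opt3: 7>3).
For General Rowe, Opt3 strictly dominates Opt2 on the remaining columns (C2: 5>2, C4: 8>-1); eliminate Opt2.
General Cole's strategy C2 is strictly dominated by C4 (Opt3: 10>7) and is removed.
Among the remaining strategies, none is strictly dominated by another pure strategy of the same player, so the elimination stops.
Surviving strategies — General Rowe: {Opt3}; General Cole: {C4}.

C4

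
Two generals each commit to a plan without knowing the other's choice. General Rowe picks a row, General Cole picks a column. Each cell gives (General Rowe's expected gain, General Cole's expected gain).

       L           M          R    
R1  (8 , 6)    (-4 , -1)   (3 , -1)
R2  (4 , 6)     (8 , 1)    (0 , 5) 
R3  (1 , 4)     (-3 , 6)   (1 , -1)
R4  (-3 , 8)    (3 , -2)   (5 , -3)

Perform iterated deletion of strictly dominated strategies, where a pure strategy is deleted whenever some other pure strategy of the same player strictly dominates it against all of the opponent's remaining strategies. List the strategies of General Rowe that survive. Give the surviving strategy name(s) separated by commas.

R1

For General Cole, L strictly dominates R on the remaining rows (R1: 6>-1, R2: 6>5, R3: 4>-1, R4: 8>-3); eliminate R.
Row R3 is eliminated: R2 beats it against every remaining column (L: 4>1, M: 8>-3).
For General Rowe, R2 strictly dominates R4 on the remaining columns (L: 4>-3, M: 8>3); eliminate R4.
Column M is eliminated: L beats it against every remaining row (R1: 6>-1, R2: 6>1).
For General Rowe, R1 strictly dominates R2 on the remaining columns (L: 8>4); eliminate R2.
Among the remaining strategies, none is strictly dominated by another pure strategy of the same player, so the elimination stops.
Surviving strategies — General Rowe: {R1}; General Cole: {L}.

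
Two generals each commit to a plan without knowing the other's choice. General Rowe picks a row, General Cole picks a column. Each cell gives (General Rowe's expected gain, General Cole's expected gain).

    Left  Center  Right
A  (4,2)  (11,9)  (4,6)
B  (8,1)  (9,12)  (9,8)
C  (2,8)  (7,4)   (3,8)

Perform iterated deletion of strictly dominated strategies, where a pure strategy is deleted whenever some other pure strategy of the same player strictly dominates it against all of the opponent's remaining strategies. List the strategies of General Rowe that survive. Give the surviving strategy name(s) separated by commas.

A

Row C is eliminated: A beats it against every remaining column (Left: 4>2, Center: 11>7, Right: 4>3).
General Cole's strategy Left is strictly dominated by Center (A: 9>2, B: 12>1) and is removed.
For General Cole, Center strictly dominates Right on the remaining rows (A: 9>6, B: 12>8); eliminate Right.
General Rowe's strategy B is strictly dominated by A (Center: 11>9) and is removed.
Among the remaining strategies, none is strictly dominated by another pure strategy of the same player, so the elimination stops.
Surviving strategies — General Rowe: {A}; General Cole: {Center}.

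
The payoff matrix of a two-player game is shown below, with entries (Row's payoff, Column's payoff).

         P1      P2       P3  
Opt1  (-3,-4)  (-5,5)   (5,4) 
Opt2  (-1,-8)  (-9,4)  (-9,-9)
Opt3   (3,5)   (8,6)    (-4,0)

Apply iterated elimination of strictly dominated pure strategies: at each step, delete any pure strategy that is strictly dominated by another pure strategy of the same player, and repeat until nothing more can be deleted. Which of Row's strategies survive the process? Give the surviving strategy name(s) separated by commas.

Opt3

For Row, Opt3 strictly dominates Opt2 on the remaining columns (P1: 3>-1, P2: 8>-9, P3: -4>-9); eliminate Opt2.
For Column, P2 strictly dominates P1 on the remaining rows (Opt1: 5>-4, Opt3: 6>5); eliminate P1.
Column P3 is eliminated: P2 beats it against every remaining row (Opt1: 5>4, Opt3: 6>0).
Row Opt1 is eliminated: Opt3 beats it against every remaining column (P2: 8>-5).
Among the remaining strategies, none is strictly dominated by another pure strategy of the same player, so the elimination stops.
Surviving strategies — Row: {Opt3}; Column: {P2}.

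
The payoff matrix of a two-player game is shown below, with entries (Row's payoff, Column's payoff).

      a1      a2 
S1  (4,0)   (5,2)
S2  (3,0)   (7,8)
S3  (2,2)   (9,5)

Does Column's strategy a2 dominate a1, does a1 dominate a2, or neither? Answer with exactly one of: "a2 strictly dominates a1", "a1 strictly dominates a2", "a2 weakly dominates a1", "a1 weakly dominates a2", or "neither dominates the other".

a2 strictly dominates a1

Compare a2 to a1 across each choice by Row: S1: 2>0, S2: 8>0, S3: 5>2.
Every comparison favours a2, so a2 strictly dominates a1.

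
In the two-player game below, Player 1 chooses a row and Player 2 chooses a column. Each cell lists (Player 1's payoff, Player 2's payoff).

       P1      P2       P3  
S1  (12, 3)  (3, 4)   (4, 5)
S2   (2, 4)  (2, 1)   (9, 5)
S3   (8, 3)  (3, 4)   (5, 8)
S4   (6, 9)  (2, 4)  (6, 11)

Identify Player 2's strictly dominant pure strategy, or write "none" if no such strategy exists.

P3 vs P1: S1: 5>3, S2: 5>4, S3: 8>3, S4: 11>9.
P3 vs P2: S1: 5>4, S2: 5>1, S3: 8>4, S4: 11>4.
P3 strictly beats every other strategy against every opponent action, so it is strictly dominant.

P3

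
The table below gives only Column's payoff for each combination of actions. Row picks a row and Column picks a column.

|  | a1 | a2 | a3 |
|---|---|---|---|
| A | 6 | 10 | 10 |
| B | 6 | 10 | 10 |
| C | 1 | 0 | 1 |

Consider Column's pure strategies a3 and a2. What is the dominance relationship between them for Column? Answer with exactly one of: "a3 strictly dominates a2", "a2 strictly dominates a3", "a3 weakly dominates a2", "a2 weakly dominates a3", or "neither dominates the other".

a3's payoffs vs a2's, by Row's action — A: 10=10, B: 10=10, C: 1>0.
a3 is at least as good everywhere and strictly better somewhere (tied only at A, B), so a3 weakly but not strictly dominates a2.

a3 weakly dominates a2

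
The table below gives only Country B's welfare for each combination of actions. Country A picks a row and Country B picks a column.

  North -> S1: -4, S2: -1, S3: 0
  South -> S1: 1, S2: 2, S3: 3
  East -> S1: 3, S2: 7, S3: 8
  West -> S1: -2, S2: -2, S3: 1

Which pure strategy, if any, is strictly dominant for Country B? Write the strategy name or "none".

S3 vs S1: North: 0>-4, South: 3>1, East: 8>3, West: 1>-2.
S3 vs S2: North: 0>-1, South: 3>2, East: 8>7, West: 1>-2.
S3 strictly beats every other strategy against every opponent action, so it is strictly dominant.

S3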